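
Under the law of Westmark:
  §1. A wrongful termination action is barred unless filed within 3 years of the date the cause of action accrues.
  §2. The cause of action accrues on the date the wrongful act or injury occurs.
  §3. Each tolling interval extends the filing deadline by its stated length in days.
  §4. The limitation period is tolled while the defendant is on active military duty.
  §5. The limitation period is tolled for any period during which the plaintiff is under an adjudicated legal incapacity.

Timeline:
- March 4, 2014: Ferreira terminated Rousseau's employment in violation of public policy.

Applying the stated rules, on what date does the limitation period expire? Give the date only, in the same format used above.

March 4, 2017

The claim accrued on March 4, 2014, when the wrongful act occurred.
3 years from March 4, 2014 is March 4, 2017.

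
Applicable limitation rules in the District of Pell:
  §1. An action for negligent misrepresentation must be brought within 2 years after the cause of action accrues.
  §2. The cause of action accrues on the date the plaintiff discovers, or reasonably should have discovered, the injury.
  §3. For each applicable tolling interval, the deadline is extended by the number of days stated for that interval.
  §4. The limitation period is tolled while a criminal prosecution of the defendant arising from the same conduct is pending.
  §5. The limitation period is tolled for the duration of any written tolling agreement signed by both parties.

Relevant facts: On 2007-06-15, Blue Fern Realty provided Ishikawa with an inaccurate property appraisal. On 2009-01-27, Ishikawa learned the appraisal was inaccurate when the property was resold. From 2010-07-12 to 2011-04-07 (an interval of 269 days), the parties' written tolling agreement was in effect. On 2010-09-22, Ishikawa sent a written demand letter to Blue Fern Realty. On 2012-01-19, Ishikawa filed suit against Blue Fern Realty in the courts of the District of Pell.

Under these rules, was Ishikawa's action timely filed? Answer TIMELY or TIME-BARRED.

The claim did not accrue until Ishikawa discovered the injury on 2009-01-27; the 2007-06-15 act date does not start the clock under the stated rule.
2 years from 2009-01-27 is 2011-01-27.
Because the written tolling agreement ran from 2010-07-12 to 2011-04-07, the deadline is extended by 269 days to 2011-10-23.
None of the other events listed affects the running of the period under the stated rules.
Ishikawa filed on 2012-01-19, after the 2011-10-23 deadline, so the action is time-barred.

TIME-BARRED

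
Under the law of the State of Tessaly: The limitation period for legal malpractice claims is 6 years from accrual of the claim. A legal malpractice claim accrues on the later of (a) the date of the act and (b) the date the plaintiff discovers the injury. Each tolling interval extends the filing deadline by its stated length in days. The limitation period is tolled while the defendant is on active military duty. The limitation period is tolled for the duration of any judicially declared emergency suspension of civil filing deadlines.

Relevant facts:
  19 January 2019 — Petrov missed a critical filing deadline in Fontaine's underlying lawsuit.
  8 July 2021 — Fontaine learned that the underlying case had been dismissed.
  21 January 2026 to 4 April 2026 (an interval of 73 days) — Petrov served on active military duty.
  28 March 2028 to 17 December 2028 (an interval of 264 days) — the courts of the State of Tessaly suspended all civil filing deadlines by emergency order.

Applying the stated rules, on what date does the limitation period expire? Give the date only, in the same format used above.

19 September 2027

Taking the later of the act (19 January 2019) and discovery (8 July 2021), the claim accrued on 8 July 2021.
6 years from 8 July 2021 is 8 July 2027.
Because the defendant's active military service ran from 21 January 2026 to 4 April 2026, the deadline is extended by 73 days to 19 September 2027.
The emergency suspension of filing deadlines starting 28 March 2028 came too late — the period had run on 19 September 2027 — and so does not extend the deadline.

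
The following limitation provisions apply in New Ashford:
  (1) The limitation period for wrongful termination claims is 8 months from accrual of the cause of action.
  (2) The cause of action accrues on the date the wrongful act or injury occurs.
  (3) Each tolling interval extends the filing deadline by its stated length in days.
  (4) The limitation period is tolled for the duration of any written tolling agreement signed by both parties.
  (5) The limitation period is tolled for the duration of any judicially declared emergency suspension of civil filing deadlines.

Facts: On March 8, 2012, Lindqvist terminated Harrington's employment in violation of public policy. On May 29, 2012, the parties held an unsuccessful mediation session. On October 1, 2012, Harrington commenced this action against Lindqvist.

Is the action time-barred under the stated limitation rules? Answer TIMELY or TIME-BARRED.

The cause of action accrued on March 8, 2012, the date of the act.
Adding the 8 months base period to March 8, 2012 gives a deadline of November 8, 2012, before any tolling.
The other events in the timeline have no effect on the limitation period under the stated rules.
The October 1, 2012 filing precedes the November 8, 2012 deadline; the claim is timely.

TIMELY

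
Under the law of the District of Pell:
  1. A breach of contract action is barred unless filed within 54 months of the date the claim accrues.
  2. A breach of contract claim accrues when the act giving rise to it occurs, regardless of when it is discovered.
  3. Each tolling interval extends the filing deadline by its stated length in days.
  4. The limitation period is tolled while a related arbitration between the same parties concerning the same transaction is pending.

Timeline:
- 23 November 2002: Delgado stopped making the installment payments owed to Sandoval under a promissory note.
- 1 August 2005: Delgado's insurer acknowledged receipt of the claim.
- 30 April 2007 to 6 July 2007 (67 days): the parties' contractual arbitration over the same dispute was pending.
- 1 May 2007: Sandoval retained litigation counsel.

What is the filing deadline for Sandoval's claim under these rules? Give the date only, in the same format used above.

29 July 2007

The claim accrued on 23 November 2002, when the wrongful act occurred.
54 months from 23 November 2002 is 23 May 2007.
Because the pending related arbitration ran from 30 April 2007 to 6 July 2007, the deadline is extended by 67 days to 29 July 2007.
Nothing else in the chronology tolls or restarts the period.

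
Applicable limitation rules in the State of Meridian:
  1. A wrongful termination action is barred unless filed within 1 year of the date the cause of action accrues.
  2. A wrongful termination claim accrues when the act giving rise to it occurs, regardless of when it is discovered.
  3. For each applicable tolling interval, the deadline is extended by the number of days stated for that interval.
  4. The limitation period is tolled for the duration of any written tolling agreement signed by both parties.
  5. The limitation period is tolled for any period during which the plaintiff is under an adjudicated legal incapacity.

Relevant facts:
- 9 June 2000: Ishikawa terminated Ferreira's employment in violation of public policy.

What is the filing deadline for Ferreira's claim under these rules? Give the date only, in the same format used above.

9 June 2001

The cause of action accrued on 9 June 2000, the date of the act.
Adding the 1 year base period to 9 June 2000 gives a deadline of 9 June 2001, before any tolling.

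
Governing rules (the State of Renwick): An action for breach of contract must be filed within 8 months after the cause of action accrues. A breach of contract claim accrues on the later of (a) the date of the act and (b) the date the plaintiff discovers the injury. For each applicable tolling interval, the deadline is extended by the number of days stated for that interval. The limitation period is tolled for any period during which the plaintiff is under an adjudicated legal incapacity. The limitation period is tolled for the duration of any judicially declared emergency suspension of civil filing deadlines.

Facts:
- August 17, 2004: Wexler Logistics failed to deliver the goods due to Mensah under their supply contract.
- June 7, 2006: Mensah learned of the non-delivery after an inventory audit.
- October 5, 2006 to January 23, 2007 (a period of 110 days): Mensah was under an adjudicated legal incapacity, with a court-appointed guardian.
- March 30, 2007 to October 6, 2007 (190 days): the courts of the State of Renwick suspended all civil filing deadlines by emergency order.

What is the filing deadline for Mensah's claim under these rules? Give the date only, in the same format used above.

December 4, 2007

Because discovery on June 7, 2006 post-dates the August 17, 2004 act, accrual under the later-of rule falls on June 7, 2006.
8 months from June 7, 2006 is February 7, 2007.
The period was tolled for 110 days by the plaintiff's legal incapacity (October 5, 2006 to January 23, 2007), pushing the deadline to May 28, 2007.
Because the emergency suspension of filing deadlines ran from March 30, 2007 to October 6, 2007, the deadline is extended by 190 days to December 4, 2007.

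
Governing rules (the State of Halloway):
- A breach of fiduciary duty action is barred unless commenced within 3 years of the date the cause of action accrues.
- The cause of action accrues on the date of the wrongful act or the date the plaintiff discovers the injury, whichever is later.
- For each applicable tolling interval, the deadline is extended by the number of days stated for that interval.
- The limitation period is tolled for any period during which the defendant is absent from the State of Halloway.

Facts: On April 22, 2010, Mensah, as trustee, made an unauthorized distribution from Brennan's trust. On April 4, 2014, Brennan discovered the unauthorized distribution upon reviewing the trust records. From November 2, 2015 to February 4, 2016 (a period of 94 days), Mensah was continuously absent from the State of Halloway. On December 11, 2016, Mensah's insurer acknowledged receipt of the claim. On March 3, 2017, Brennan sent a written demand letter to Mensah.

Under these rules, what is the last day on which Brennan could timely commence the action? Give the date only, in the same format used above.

July 7, 2017

Because discovery on April 4, 2014 post-dates the April 22, 2010 act, accrual under the later-of rule falls on April 4, 2014.
Adding the 3 years base period to April 4, 2014 gives a deadline of April 4, 2017, before any tolling.
The defendant's absence from the jurisdiction from November 2, 2015 to February 4, 2016 tolled the period for 94 days, extending the deadline to July 7, 2017.
None of the other events listed affects the running of the period under the stated rules.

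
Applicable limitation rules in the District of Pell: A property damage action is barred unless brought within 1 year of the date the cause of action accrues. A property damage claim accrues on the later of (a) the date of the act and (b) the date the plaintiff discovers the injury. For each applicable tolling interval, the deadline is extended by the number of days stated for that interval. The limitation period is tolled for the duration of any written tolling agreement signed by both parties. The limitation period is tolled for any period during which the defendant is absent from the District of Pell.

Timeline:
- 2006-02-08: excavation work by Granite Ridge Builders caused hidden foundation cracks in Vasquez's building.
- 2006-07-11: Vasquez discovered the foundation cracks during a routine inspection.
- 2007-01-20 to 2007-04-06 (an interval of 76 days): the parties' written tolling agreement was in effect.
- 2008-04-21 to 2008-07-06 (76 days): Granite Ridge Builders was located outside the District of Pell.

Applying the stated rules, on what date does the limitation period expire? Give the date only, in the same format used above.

2007-09-25

Taking the later of the act (2006-02-08) and discovery (2006-07-11), the claim accrued on 2006-07-11.
Adding the 1 year base period to 2006-07-11 gives a deadline of 2007-07-11, before any tolling.
The period was tolled for 76 days by the written tolling agreement (2007-01-20 to 2007-04-06), pushing the deadline to 2007-09-25.
The defendant's absence from the jurisdiction starting 2008-04-21 came too late — the period had run on 2007-09-25 — and so does not extend the deadline.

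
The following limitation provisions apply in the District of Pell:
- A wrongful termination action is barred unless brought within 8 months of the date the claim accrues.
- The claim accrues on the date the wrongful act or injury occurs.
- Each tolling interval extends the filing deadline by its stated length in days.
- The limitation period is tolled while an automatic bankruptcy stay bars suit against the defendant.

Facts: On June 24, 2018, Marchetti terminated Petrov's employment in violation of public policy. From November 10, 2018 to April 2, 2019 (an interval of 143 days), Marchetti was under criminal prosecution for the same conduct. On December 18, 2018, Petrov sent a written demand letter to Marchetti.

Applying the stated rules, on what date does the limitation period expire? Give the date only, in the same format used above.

February 24, 2019

The limitation period began to run on June 24, 2018.
Adding the 8 months base period to June 24, 2018 gives a deadline of February 24, 2019, before any tolling.
The pending criminal prosecution from November 10, 2018 to April 2, 2019 does not toll the period, because no stated rule makes a criminal prosecution a tolling event.
Nothing else in the chronology tolls or restarts the period.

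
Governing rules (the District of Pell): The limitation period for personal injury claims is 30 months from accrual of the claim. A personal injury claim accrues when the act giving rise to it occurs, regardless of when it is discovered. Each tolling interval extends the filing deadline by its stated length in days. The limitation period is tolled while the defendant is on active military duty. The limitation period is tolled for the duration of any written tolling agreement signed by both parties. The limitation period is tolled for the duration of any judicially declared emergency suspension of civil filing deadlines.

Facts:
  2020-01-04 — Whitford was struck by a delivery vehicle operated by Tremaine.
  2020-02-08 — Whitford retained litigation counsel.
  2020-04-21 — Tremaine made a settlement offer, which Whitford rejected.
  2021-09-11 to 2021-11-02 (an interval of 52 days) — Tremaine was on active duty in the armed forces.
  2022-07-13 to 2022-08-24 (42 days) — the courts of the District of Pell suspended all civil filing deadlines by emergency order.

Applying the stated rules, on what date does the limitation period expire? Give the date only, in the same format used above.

The claim accrued on 2020-01-04, when the wrongful act occurred.
30 months from 2020-01-04 is 2022-07-04.
The defendant's active military service from 2021-09-11 to 2021-11-02 tolled the period for 52 days, extending the deadline to 2022-08-25.
Because the emergency suspension of filing deadlines ran from 2022-07-13 to 2022-08-24, the deadline is extended by 42 days to 2022-10-06.
Nothing else in the chronology tolls or restarts the period.

2022-10-06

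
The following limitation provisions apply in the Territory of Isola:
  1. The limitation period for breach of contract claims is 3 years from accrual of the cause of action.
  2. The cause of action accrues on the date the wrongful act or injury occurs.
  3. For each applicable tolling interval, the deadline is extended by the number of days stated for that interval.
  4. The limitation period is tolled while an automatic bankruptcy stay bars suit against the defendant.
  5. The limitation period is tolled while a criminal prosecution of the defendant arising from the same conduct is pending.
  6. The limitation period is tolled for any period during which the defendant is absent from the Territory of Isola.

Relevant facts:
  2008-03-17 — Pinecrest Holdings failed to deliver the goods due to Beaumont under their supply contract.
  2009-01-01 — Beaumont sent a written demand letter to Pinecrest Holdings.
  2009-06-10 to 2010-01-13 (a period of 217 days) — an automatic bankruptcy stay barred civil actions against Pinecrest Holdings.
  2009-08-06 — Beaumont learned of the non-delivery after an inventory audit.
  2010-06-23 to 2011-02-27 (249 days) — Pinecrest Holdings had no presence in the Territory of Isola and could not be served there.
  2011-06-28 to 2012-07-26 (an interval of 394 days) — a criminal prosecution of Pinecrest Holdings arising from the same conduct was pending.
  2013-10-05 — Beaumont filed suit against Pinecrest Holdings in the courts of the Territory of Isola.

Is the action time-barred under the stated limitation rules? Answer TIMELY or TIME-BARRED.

The claim accrued on 2008-03-17, when the wrongful act occurred; under the stated occurrence rule the 2009-08-06 discovery does not delay accrual.
3 years from 2008-03-17 is 2011-03-17.
The period was tolled for 217 days by the automatic bankruptcy stay (2009-06-10 to 2010-01-13), pushing the deadline to 2011-10-20.
The defendant's absence from the jurisdiction from 2010-06-23 to 2011-02-27 tolled the period for 249 days, extending the deadline to 2012-06-25.
The period was tolled for 394 days by the pending criminal prosecution (2011-06-28 to 2012-07-26), pushing the deadline to 2013-07-24.
None of the other events listed affects the running of the period under the stated rules.
Filing on 2013-10-05 missed the 2013-07-24 deadline — the action is time-barred.

TIME-BARRED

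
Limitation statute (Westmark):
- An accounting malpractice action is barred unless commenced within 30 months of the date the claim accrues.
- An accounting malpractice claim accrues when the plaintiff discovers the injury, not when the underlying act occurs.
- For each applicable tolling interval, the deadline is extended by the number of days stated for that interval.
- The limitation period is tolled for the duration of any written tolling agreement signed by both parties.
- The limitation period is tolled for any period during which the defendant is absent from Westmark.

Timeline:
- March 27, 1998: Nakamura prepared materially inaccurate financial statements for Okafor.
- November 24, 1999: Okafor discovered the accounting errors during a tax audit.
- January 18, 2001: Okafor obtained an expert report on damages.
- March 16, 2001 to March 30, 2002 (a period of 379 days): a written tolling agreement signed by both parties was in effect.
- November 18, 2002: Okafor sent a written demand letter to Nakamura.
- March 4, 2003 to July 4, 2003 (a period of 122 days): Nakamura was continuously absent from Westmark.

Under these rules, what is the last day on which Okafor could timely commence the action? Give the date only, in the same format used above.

The claim did not accrue until Okafor discovered the injury on November 24, 1999; the March 27, 1998 act date does not start the clock under the stated rule.
Adding the 30 months base period to November 24, 1999 gives a deadline of May 24, 2002, before any tolling.
Because the written tolling agreement ran from March 16, 2001 to March 30, 2002, the deadline is extended by 379 days to June 7, 2003.
The period was tolled for 122 days by the defendant's absence from the jurisdiction (March 4, 2003 to July 4, 2003), pushing the deadline to October 7, 2003.
Nothing else in the chronology tolls or restarts the period.

October 7, 2003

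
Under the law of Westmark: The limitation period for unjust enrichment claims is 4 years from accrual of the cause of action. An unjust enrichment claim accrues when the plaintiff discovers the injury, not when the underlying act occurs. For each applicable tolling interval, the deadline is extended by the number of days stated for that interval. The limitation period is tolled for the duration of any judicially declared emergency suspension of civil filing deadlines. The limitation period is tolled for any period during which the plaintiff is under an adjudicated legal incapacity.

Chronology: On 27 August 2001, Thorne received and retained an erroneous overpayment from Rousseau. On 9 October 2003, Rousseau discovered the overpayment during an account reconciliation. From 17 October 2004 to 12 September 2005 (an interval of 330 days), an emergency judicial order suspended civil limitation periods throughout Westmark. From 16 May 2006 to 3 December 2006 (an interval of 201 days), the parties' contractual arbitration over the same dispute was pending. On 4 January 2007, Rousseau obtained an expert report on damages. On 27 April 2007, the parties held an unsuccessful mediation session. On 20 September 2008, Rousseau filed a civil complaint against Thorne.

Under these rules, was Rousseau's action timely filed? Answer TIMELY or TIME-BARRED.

TIME-BARRED

Accrual is tied to discovery, so the period began on 9 October 2003 rather than on 27 August 2001 when the act occurred.
4 years from 9 October 2003 is 9 October 2007.
The period was tolled for 330 days by the emergency suspension of filing deadlines (17 October 2004 to 12 September 2005), pushing the deadline to 3 September 2008.
Although a pending arbitration ran from 16 May 2006 to 3 December 2006, the stated rules do not make that a tolling event, so it is disregarded.
None of the other events listed affects the running of the period under the stated rules.
The 20 September 2008 filing falls after the 3 September 2008 deadline; the claim is time-barred.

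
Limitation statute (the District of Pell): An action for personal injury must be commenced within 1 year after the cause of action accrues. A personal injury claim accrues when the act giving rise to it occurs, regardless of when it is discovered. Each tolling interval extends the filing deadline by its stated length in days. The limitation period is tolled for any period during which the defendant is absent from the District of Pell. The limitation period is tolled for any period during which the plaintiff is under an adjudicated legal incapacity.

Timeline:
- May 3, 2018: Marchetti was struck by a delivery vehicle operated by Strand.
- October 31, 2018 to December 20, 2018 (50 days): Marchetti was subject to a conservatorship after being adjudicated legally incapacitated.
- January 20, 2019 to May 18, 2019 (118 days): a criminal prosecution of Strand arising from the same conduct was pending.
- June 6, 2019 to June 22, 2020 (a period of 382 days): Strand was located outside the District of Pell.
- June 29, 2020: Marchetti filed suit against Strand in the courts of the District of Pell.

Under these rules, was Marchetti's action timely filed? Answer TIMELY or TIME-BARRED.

TIMELY

The cause of action accrued on May 3, 2018, the date of the act.
1 year from May 3, 2018 is May 3, 2019.
Because the plaintiff's legal incapacity ran from October 31, 2018 to December 20, 2018, the deadline is extended by 50 days to June 22, 2019.
The defendant's absence from the jurisdiction from June 6, 2019 to June 22, 2020 tolled the period for 382 days, extending the deadline to July 8, 2020.
The pending criminal prosecution from January 20, 2019 to May 18, 2019 does not toll the period, because no stated rule makes a criminal prosecution a tolling event.
Marchetti filed on June 29, 2020, before the July 8, 2020 deadline, so the action is timely.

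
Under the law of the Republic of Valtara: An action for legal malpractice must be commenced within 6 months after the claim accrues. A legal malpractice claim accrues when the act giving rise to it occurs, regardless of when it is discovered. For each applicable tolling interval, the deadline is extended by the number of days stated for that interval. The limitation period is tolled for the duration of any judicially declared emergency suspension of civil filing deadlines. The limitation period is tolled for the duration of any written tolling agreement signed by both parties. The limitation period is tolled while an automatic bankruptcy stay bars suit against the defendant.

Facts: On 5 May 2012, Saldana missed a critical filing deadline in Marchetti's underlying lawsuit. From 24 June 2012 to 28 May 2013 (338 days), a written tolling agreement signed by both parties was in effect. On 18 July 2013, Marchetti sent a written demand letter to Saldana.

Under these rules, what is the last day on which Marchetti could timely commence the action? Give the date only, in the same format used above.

The claim accrued on 5 May 2012, when the wrongful act occurred.
6 months from 5 May 2012 is 5 November 2012.
The written tolling agreement from 24 June 2012 to 28 May 2013 tolled the period for 338 days, extending the deadline to 9 October 2013.
Nothing else in the chronology tolls or restarts the period.

9 October 2013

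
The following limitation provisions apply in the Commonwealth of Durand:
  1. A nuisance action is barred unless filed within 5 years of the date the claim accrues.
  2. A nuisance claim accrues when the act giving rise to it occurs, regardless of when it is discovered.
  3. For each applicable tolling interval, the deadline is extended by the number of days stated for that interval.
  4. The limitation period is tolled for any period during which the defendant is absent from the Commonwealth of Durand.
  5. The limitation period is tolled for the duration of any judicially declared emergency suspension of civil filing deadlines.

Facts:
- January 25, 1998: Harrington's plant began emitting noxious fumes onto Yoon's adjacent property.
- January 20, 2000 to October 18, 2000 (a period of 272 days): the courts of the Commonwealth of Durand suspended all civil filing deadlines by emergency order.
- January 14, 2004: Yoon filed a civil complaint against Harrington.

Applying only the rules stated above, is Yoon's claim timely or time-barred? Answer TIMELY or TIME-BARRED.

The claim accrued on January 25, 1998, when the wrongful act occurred.
Adding the 5 years base period to January 25, 1998 gives a deadline of January 25, 2003, before any tolling.
The emergency suspension of filing deadlines from January 20, 2000 to October 18, 2000 tolled the period for 272 days, extending the deadline to October 24, 2003.
Yoon filed on January 14, 2004, after the October 24, 2003 deadline, so the action is time-barred.

TIME-BARRED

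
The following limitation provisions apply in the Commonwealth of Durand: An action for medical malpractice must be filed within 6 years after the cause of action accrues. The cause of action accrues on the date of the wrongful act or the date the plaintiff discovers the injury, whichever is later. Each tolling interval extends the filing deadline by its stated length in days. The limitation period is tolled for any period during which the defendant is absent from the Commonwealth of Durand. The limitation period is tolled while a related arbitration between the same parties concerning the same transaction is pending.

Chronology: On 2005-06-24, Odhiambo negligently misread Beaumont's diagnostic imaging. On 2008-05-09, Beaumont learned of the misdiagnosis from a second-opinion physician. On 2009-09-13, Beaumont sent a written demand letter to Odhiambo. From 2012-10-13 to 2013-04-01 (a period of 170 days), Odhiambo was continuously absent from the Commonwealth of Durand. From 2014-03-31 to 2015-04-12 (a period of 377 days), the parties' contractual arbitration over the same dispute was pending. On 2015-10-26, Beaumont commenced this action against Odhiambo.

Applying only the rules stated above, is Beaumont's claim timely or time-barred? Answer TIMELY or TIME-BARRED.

The claim accrued on 2008-05-09 — the later of the 2005-06-24 act and the 2008-05-09 discovery.
Adding the 6 years base period to 2008-05-09 gives a deadline of 2014-05-09, before any tolling.
The defendant's absence from the jurisdiction from 2012-10-13 to 2013-04-01 tolled the period for 170 days, extending the deadline to 2014-10-26.
The pending related arbitration from 2014-03-31 to 2015-04-12 tolled the period for 377 days, extending the deadline to 2015-11-07.
The other events in the timeline have no effect on the limitation period under the stated rules.
Filing on 2015-10-26 beat the 2015-11-07 deadline — the action is timely.

TIMELY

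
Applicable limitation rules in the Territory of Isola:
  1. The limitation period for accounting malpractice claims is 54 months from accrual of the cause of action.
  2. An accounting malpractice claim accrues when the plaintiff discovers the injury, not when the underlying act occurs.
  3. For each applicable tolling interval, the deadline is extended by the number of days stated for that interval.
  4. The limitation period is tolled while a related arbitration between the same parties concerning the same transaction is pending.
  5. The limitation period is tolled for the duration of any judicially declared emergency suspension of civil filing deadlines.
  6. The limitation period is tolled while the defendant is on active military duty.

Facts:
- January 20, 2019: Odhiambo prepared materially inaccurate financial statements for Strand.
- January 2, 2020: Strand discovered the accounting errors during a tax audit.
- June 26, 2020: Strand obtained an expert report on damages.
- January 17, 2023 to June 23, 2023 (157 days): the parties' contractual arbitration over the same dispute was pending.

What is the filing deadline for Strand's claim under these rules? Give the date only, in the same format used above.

December 6, 2024

Accrual is tied to discovery, so the period began on January 2, 2020 rather than on January 20, 2019 when the act occurred.
Adding the 54 months base period to January 2, 2020 gives a deadline of July 2, 2024, before any tolling.
The pending related arbitration from January 17, 2023 to June 23, 2023 tolled the period for 157 days, extending the deadline to December 6, 2024.
None of the other events listed affects the running of the period under the stated rules.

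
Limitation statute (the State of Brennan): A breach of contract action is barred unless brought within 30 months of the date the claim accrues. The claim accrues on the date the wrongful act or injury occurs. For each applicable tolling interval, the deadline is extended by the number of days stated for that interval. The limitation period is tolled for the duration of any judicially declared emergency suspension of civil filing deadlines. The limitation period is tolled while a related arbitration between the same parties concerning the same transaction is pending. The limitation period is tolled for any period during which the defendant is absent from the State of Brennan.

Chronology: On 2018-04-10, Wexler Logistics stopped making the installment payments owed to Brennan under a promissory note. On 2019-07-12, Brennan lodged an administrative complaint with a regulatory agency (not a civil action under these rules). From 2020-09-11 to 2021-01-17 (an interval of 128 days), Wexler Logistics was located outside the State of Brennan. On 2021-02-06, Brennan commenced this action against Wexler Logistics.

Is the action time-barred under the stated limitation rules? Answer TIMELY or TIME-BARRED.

The claim accrued on 2018-04-10, the date of the act.
The untolled deadline — 30 months after 2018-04-10 — is 2020-10-10.
The defendant's absence from the jurisdiction from 2020-09-11 to 2021-01-17 tolled the period for 128 days, extending the deadline to 2021-02-15.
None of the other events listed affects the running of the period under the stated rules.
Filing on 2021-02-06 beat the 2021-02-15 deadline — the action is timely.

TIMELY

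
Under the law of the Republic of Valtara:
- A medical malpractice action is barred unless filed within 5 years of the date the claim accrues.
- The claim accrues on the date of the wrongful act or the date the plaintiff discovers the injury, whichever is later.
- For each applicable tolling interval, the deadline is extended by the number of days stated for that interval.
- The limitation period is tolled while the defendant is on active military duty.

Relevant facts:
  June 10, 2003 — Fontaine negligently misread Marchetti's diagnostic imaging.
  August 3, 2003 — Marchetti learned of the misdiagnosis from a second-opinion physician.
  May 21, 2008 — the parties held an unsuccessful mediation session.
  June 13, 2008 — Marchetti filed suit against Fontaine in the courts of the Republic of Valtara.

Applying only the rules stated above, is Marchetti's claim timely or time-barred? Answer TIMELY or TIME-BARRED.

TIMELY

Taking the later of the act (June 10, 2003) and discovery (August 3, 2003), the claim accrued on August 3, 2003.
The untolled deadline — 5 years after August 3, 2003 — is August 3, 2008.
The other events in the timeline have no effect on the limitation period under the stated rules.
Marchetti filed on June 13, 2008, before the August 3, 2008 deadline, so the action is timely.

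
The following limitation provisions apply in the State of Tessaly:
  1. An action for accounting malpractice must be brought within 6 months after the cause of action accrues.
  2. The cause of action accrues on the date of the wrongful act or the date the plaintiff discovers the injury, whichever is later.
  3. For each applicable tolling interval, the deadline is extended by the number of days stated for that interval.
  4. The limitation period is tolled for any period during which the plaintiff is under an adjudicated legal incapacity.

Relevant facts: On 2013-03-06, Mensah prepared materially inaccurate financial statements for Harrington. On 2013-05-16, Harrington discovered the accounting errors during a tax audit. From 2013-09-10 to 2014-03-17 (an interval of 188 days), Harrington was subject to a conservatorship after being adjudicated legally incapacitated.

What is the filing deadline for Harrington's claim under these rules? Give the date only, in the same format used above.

2014-05-23

The claim accrued on 2013-05-16 — the later of the 2013-03-06 act and the 2013-05-16 discovery.
Adding the 6 months base period to 2013-05-16 gives a deadline of 2013-11-16, before any tolling.
Because the plaintiff's legal incapacity ran from 2013-09-10 to 2014-03-17, the deadline is extended by 188 days to 2014-05-23.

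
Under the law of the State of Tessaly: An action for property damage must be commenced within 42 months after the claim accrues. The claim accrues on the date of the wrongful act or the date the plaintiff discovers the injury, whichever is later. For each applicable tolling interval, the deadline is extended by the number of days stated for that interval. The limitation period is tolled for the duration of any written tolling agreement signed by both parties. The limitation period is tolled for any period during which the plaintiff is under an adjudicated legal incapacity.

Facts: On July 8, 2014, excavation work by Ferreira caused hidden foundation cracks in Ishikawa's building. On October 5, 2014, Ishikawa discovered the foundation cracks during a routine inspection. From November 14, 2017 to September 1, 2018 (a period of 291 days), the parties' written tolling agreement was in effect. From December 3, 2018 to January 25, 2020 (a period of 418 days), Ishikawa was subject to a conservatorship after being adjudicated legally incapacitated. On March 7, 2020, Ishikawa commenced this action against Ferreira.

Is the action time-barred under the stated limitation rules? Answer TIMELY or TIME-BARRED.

The claim accrued on October 5, 2014 — the later of the July 8, 2014 act and the October 5, 2014 discovery.
The untolled deadline — 42 months after October 5, 2014 — is April 5, 2018.
The written tolling agreement from November 14, 2017 to September 1, 2018 tolled the period for 291 days, extending the deadline to January 21, 2019.
The plaintiff's legal incapacity from December 3, 2018 to January 25, 2020 tolled the period for 418 days, extending the deadline to March 14, 2020.
Filing on March 7, 2020 beat the March 14, 2020 deadline — the action is timely.

TIMELY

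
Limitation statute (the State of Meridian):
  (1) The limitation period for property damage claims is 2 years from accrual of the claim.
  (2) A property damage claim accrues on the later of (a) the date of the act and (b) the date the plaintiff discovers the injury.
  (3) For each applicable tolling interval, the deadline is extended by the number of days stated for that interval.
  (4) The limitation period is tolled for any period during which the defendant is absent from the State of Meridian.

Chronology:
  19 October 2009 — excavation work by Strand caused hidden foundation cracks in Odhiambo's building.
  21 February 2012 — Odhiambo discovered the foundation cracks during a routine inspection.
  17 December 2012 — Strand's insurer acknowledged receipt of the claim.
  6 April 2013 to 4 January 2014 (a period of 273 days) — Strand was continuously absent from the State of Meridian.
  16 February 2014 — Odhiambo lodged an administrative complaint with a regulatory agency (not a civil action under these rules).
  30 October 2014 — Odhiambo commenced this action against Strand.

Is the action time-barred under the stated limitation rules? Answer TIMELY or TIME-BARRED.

TIMELY

Because discovery on 21 February 2012 post-dates the 19 October 2009 act, accrual under the later-of rule falls on 21 February 2012.
The untolled deadline — 2 years after 21 February 2012 — is 21 February 2014.
The defendant's absence from the jurisdiction from 6 April 2013 to 4 January 2014 tolled the period for 273 days, extending the deadline to 21 November 2014.
None of the other events listed affects the running of the period under the stated rules.
The 30 October 2014 filing precedes the 21 November 2014 deadline; the claim is timely.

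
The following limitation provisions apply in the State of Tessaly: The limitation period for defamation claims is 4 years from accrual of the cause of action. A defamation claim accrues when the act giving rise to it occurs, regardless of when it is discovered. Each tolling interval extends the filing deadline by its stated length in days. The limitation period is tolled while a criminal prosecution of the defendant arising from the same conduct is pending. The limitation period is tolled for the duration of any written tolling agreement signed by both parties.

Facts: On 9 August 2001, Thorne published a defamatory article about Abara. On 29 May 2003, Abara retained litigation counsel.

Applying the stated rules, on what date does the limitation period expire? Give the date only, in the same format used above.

The cause of action accrued on 9 August 2001, the date of the act.
The untolled deadline — 4 years after 9 August 2001 — is 9 August 2005.
Nothing else in the chronology tolls or restarts the period.

9 August 2005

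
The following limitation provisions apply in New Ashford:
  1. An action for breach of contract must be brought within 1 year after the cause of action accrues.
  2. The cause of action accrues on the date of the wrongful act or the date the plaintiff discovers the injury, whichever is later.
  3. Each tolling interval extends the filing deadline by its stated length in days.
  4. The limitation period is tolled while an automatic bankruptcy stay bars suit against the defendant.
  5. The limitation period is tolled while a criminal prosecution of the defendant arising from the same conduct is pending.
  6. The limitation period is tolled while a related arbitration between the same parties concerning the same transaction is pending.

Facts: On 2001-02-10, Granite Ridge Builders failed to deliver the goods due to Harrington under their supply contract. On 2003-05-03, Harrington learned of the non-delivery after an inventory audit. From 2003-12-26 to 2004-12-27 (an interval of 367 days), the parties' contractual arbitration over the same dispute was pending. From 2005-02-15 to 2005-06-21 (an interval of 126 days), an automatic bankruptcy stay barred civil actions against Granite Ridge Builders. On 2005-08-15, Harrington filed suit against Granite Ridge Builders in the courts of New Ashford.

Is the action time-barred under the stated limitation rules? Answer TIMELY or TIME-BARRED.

TIMELY

The claim accrued on 2003-05-03 — the later of the 2001-02-10 act and the 2003-05-03 discovery.
Adding the 1 year base period to 2003-05-03 gives a deadline of 2004-05-03, before any tolling.
The pending related arbitration from 2003-12-26 to 2004-12-27 tolled the period for 367 days, extending the deadline to 2005-05-05.
The period was tolled for 126 days by the automatic bankruptcy stay (2005-02-15 to 2005-06-21), pushing the deadline to 2005-09-08.
The 2005-08-15 filing precedes the 2005-09-08 deadline; the claim is timely.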